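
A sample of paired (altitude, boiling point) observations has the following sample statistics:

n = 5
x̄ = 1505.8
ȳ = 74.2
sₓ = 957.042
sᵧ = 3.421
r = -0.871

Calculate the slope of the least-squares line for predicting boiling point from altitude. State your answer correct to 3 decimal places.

-0.003

b = r · sᵧ/sₓ = -0.871 · 3.421/957.042 = -0.003113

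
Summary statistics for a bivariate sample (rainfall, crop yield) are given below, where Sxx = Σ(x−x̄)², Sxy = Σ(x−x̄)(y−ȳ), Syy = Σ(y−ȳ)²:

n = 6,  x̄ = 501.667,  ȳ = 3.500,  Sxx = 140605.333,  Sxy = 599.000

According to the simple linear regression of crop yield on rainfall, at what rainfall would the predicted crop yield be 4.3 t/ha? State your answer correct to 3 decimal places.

689.454

b = Sxy/Sxx = 599/140605.333 = 0.004260
a = ȳ − b·x̄ = 3.5 − 0.004260·501.667 = 1.362823
Set a + b·x = 4.3: x = (4.3 − 1.362823) / 0.004260 = 689.453755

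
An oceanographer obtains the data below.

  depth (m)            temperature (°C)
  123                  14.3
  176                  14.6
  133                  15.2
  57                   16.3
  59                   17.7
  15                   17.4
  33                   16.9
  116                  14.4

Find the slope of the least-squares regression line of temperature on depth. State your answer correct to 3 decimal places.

n = 8, Σx = 712, Σy = 126.8, Σxy = 10812.6, Σx² = 85294
Sxx = Σx² − (Σx)²/n = 85294 − 63368 = 21926
Sxy = Σxy − (Σx)(Σy)/n = 10812.6 − 11285.2 = -472.6
b = Sxy/Sxx = -472.6/21926 = -0.021554

-0.022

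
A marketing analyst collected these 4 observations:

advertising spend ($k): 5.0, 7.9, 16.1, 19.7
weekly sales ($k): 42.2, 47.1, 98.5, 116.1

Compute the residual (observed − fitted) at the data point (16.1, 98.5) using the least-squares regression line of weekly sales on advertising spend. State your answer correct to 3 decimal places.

n = 4, Σx = 48.7, Σy = 303.9, Σxy = 4456.11, Σx² = 734.71
Sxx = Σx² − (Σx)²/n = 734.71 − 592.9225 = 141.7875
Sxy = Σxy − (Σx)(Σy)/n = 4456.11 − 3699.9825 = 756.1275
b = Sxy/Sxx = 756.1275/141.7875 = 5.332822
a = ȳ − b·x̄ = 75.975 − 5.332822·12.175 = 11.047892
ŷ(16.1) = 11.047892 + 5.332822·16.1 = 96.906326
residual = y − ŷ = 98.5 − 96.906326 = 1.593674

1.594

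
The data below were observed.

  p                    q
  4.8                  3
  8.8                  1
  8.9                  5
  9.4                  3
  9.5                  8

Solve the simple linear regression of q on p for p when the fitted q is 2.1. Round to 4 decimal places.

3.6030

n = 5, Σx = 41.4, Σy = 20, Σxy = 171.9, Σx² = 358.3
Sxx = Σx² − (Σx)²/n = 358.3 − 342.792 = 15.508
Sxy = Σxy − (Σx)(Σy)/n = 171.9 − 165.6 = 6.3
b = Sxy/Sxx = 6.3/15.508 = 0.406242
a = ȳ − b·x̄ = 4 − 0.406242·8.28 = 0.636317
Set a + b·x = 2.1: x = (2.1 − 0.636317) / 0.406242 = 3.602984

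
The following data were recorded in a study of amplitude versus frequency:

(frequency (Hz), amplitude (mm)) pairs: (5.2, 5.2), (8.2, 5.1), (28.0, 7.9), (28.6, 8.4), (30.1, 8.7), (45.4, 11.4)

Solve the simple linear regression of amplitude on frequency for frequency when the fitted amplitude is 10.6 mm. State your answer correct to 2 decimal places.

n = 6, Σx = 145.5, Σy = 46.7, Σxy = 1309.73, Σx² = 4663.41
Sxx = Σx² − (Σx)²/n = 4663.41 − 3528.375 = 1135.035
Sxy = Σxy − (Σx)(Σy)/n = 1309.73 − 1132.475 = 177.255
b = Sxy/Sxx = 177.255/1135.035 = 0.156167
a = ȳ − b·x̄ = 7.783333 − 0.156167·24.25 = 3.996284
Set a + b·x = 10.6: x = (10.6 − 3.996284) / 0.156167 = 42.286249

42.29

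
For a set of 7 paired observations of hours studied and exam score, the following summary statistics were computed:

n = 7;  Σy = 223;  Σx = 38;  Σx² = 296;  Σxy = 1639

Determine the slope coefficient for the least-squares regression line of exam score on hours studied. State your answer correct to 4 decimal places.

4.7755

Sxx = Σx² − (Σx)²/n = 296 − 206.285714 = 89.714286
Sxy = Σxy − (Σx)(Σy)/n = 1639 − 1210.571429 = 428.428571
b = Sxy/Sxx = 428.428571/89.714286 = 4.775478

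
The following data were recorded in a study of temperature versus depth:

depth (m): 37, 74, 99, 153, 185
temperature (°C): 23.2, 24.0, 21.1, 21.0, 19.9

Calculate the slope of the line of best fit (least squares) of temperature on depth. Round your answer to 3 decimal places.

n = 5, Σx = 548, Σy = 109.2, Σxy = 11617.8, Σx² = 74280
Sxx = Σx² − (Σx)²/n = 74280 − 60060.8 = 14219.2
Sxy = Σxy − (Σx)(Σy)/n = 11617.8 − 11968.32 = -350.52
b = Sxy/Sxx = -350.52/14219.2 = -0.024651

-0.025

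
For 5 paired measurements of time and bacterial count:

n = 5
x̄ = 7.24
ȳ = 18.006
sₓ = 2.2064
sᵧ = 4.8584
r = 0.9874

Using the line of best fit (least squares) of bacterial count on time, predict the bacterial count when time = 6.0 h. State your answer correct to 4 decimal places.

15.3100

b = r · sᵧ/sₓ = 0.9874 · 4.8584/2.2064 = 2.174213
a = ȳ − b·x̄ = 18.006 − 2.174213·7.24 = 2.264696
ŷ(6.0) = a + b·6.0 = 2.264696 + 2.174213·6 = 15.309976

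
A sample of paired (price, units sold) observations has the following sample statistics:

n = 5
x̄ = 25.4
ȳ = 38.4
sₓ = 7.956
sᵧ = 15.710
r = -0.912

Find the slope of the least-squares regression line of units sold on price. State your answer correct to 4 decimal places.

-1.8008

b = r · sᵧ/sₓ = -0.912 · 15.71/7.956 = -1.800845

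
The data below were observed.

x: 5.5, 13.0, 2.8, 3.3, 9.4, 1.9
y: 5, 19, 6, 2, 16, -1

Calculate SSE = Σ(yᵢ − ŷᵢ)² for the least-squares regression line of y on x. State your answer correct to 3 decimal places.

n = 6, Σx = 35.9, Σy = 47, Σxy = 446.4, Σx² = 309.95, Σy² = 683
Sxx = Σx² − (Σx)²/n = 309.95 − 214.801667 = 95.148333
Sxy = Σxy − (Σx)(Σy)/n = 446.4 − 281.216667 = 165.183333
Syy = Σy² − (Σy)²/n = 683 − 368.166667 = 314.833333
b = Sxy/Sxx = 165.183333/95.148333 = 1.736061
SSE = Syy − b·Sxy = 314.833333 − 1.736061·165.183333 = 28.064951

28.065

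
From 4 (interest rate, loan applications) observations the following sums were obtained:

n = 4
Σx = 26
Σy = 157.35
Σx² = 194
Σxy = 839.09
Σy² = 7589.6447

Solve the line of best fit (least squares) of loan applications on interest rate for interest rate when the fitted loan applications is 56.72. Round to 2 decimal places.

Sxx = Σx² − (Σx)²/n = 194 − 169 = 25
Sxy = Σxy − (Σx)(Σy)/n = 839.09 − 1022.775 = -183.685
b = Sxy/Sxx = -183.685/25 = -7.3474
a = ȳ − b·x̄ = 39.3375 − (-7.3474)·6.5 = 87.0956
Set a + b·x = 56.72: x = (56.72 − 87.0956) / (-7.3474) = 4.134197

4.13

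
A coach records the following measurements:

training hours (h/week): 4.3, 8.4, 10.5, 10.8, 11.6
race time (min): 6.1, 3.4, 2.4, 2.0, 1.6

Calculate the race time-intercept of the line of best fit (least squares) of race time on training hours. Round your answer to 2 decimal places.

8.69

n = 5, Σx = 45.6, Σy = 15.5, Σxy = 120.15, Σx² = 450.5
Sxx = Σx² − (Σx)²/n = 450.5 − 415.872 = 34.628
Sxy = Σxy − (Σx)(Σy)/n = 120.15 − 141.36 = -21.21
b = Sxy/Sxx = -21.21/34.628 = -0.612510
a = ȳ − b·x̄ = 3.1 − (-0.612510)·9.12 = 8.686092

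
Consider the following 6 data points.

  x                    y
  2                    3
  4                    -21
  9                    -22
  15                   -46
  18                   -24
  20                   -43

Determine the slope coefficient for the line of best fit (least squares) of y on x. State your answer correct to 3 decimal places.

n = 6, Σx = 68, Σy = -153, Σxy = -2258, Σx² = 1050
Sxx = Σx² − (Σx)²/n = 1050 − 770.666667 = 279.333333
Sxy = Σxy − (Σx)(Σy)/n = -2258 − (-1734) = -524
b = Sxy/Sxx = -524/279.333333 = -1.875895

-1.876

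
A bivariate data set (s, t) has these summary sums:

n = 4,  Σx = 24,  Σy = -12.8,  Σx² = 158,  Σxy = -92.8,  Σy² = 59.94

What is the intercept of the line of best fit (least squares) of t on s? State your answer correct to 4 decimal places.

3.6571

Sxx = Σx² − (Σx)²/n = 158 − 144 = 14
Sxy = Σxy − (Σx)(Σy)/n = -92.8 − (-76.8) = -16
b = Sxy/Sxx = -16/14 = -1.142857
a = ȳ − b·x̄ = -3.2 − (-1.142857)·6 = 3.657143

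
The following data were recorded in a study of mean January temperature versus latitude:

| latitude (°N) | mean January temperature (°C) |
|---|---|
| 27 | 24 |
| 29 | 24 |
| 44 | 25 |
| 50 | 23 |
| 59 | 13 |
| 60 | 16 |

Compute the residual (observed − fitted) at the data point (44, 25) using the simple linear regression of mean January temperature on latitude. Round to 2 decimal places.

3.94

n = 6, Σx = 269, Σy = 125, Σxy = 5321, Σx² = 13087
Sxx = Σx² − (Σx)²/n = 13087 − 12060.166667 = 1026.833333
Sxy = Σxy − (Σx)(Σy)/n = 5321 − 5604.166667 = -283.166667
b = Sxy/Sxx = -283.166667/1026.833333 = -0.275767
a = ȳ − b·x̄ = 20.833333 − (-0.275767)·44.833333 = 33.196884
ŷ(44) = 33.196884 + (-0.275767)·44 = 21.063139
residual = y − ŷ = 25 − 21.063139 = 3.936861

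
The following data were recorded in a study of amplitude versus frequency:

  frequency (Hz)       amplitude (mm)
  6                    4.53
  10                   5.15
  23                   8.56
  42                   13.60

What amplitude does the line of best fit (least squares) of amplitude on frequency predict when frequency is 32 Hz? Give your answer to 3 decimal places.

10.969

n = 4, Σx = 81, Σy = 31.84, Σxy = 846.76, Σx² = 2429
Sxx = Σx² − (Σx)²/n = 2429 − 1640.25 = 788.75
Sxy = Σxy − (Σx)(Σy)/n = 846.76 − 644.76 = 202
b = Sxy/Sxx = 202/788.75 = 0.256101
a = ȳ − b·x̄ = 7.96 − 0.256101·20.25 = 2.773946
ŷ(32) = a + b·32 = 2.773946 + 0.256101·32 = 10.969192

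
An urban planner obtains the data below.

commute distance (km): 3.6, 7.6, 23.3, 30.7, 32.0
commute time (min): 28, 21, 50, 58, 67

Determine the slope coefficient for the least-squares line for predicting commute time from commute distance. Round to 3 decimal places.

n = 5, Σx = 97.2, Σy = 224, Σxy = 5350, Σx² = 2580.1
Sxx = Σx² − (Σx)²/n = 2580.1 − 1889.568 = 690.532
Sxy = Σxy − (Σx)(Σy)/n = 5350 − 4354.56 = 995.44
b = Sxy/Sxx = 995.44/690.532 = 1.441555

1.442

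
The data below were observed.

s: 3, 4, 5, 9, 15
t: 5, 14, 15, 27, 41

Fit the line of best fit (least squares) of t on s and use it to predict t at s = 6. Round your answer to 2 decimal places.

17.06

n = 5, Σx = 36, Σy = 102, Σxy = 1004, Σx² = 356
Sxx = Σx² − (Σx)²/n = 356 − 259.2 = 96.8
Sxy = Σxy − (Σx)(Σy)/n = 1004 − 734.4 = 269.6
b = Sxy/Sxx = 269.6/96.8 = 2.785124
a = ȳ − b·x̄ = 20.4 − 2.785124·7.2 = 0.347107
ŷ(6) = a + b·6 = 0.347107 + 2.785124·6 = 17.057851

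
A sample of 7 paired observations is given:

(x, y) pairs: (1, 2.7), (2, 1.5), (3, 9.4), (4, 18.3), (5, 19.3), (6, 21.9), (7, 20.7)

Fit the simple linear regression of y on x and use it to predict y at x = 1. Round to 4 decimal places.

n = 7, Σx = 28, Σy = 93.8, Σxy = 479.9, Σx² = 140
Sxx = Σx² − (Σx)²/n = 140 − 112 = 28
Sxy = Σxy − (Σx)(Σy)/n = 479.9 − 375.2 = 104.7
b = Sxy/Sxx = 104.7/28 = 3.739286
a = ȳ − b·x̄ = 13.4 − 3.739286·4 = -1.557143
ŷ(1) = a + b·1 = -1.557143 + 3.739286·1 = 2.182143

2.1821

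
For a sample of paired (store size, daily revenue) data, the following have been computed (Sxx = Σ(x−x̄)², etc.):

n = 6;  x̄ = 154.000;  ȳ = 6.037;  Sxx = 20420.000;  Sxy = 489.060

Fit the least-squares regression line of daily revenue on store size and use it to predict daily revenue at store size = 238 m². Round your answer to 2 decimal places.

8.05

b = Sxy/Sxx = 489.06/20420 = 0.023950
a = ȳ − b·x̄ = 6.037 − 0.023950·154 = 2.348692
ŷ(238) = a + b·238 = 2.348692 + 0.023950·238 = 8.048804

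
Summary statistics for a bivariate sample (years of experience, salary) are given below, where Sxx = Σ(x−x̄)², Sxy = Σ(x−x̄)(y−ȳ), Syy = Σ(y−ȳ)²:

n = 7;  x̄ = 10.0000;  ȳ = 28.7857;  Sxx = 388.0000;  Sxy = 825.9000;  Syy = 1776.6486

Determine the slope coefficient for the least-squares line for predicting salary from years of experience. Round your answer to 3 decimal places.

2.129

b = Sxy/Sxx = 825.9/388 = 2.128608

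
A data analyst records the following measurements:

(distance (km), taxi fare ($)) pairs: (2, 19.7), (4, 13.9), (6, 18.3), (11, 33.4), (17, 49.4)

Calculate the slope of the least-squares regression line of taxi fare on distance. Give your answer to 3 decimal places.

2.290

n = 5, Σx = 40, Σy = 134.7, Σxy = 1412, Σx² = 466
Sxx = Σx² − (Σx)²/n = 466 − 320 = 146
Sxy = Σxy − (Σx)(Σy)/n = 1412 − 1077.6 = 334.4
b = Sxy/Sxx = 334.4/146 = 2.290411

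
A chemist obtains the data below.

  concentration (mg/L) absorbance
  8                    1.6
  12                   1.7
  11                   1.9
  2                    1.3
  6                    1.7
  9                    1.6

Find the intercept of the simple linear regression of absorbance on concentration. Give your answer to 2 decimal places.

1.28

n = 6, Σx = 48, Σy = 9.8, Σxy = 81.3, Σx² = 450
Sxx = Σx² − (Σx)²/n = 450 − 384 = 66
Sxy = Σxy − (Σx)(Σy)/n = 81.3 − 78.4 = 2.9
b = Sxy/Sxx = 2.9/66 = 0.043939
a = ȳ − b·x̄ = 1.633333 − 0.043939·8 = 1.281818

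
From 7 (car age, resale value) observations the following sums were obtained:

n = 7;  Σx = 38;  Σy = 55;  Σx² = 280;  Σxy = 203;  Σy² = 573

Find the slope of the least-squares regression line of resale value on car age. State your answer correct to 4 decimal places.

Sxx = Σx² − (Σx)²/n = 280 − 206.285714 = 73.714286
Sxy = Σxy − (Σx)(Σy)/n = 203 − 298.571429 = -95.571429
b = Sxy/Sxx = -95.571429/73.714286 = -1.296512

-1.2965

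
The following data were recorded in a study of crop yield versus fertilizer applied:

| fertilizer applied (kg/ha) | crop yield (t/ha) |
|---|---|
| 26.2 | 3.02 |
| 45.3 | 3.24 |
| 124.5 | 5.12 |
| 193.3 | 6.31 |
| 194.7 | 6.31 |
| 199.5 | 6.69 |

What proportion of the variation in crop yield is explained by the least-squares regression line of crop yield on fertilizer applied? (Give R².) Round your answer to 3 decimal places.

n = 6, Σx = 783.5, Σy = 30.69, Σxy = 4646.271, Σx² = 133312.01, Σy² = 170.2207
Sxx = Σx² − (Σx)²/n = 133312.01 − 102312.041667 = 30999.968333
Sxy = Σxy − (Σx)(Σy)/n = 4646.271 − 4007.6025 = 638.6685
Syy = Σy² − (Σy)²/n = 170.2207 − 156.97935 = 13.24135
R² = Sxy²/(Sxx·Syy) = (638.6685)²/(30999.968333·13.24135) = 0.993705

0.994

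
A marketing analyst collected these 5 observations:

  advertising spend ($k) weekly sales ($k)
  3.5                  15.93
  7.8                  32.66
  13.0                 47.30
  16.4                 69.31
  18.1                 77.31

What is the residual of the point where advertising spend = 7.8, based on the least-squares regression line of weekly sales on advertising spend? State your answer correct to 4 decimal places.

n = 5, Σx = 58.8, Σy = 242.51, Σxy = 3461.398, Σx² = 838.66
Sxx = Σx² − (Σx)²/n = 838.66 − 691.488 = 147.172
Sxy = Σxy − (Σx)(Σy)/n = 3461.398 − 2851.9176 = 609.4804
b = Sxy/Sxx = 609.4804/147.172 = 4.141280
a = ȳ − b·x̄ = 48.502 − 4.141280·11.76 = -0.199448
ŷ(7.8) = -0.199448 + 4.141280·7.8 = 32.102533
residual = y − ŷ = 32.66 − 32.102533 = 0.557467

0.5575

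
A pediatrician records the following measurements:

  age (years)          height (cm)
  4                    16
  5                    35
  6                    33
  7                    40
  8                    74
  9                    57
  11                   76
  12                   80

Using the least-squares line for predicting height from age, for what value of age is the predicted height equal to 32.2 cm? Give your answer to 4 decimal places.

n = 8, Σx = 62, Σy = 411, Σxy = 3618, Σx² = 536
Sxx = Σx² − (Σx)²/n = 536 − 480.5 = 55.5
Sxy = Σxy − (Σx)(Σy)/n = 3618 − 3185.25 = 432.75
b = Sxy/Sxx = 432.75/55.5 = 7.797297
a = ȳ − b·x̄ = 51.375 − 7.797297·7.75 = -9.054054
Set a + b·x = 32.2: x = (32.2 − (-9.054054)) / 7.797297 = 5.290815

5.2908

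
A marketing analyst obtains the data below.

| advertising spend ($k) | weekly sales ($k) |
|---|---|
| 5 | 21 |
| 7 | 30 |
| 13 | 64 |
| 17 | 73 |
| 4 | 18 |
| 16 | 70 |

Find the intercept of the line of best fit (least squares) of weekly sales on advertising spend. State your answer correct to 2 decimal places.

-0.06

n = 6, Σx = 62, Σy = 276, Σxy = 3580, Σx² = 804
Sxx = Σx² − (Σx)²/n = 804 − 640.666667 = 163.333333
Sxy = Σxy − (Σx)(Σy)/n = 3580 − 2852 = 728
b = Sxy/Sxx = 728/163.333333 = 4.457143
a = ȳ − b·x̄ = 46 − 4.457143·10.333333 = -0.057143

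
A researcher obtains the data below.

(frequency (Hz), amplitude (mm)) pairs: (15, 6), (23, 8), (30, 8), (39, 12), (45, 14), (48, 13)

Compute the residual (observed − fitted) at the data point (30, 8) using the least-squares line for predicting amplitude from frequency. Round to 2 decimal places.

-1.36

n = 6, Σx = 200, Σy = 61, Σxy = 2236, Σx² = 7504
Sxx = Σx² − (Σx)²/n = 7504 − 6666.666667 = 837.333333
Sxy = Σxy − (Σx)(Σy)/n = 2236 − 2033.333333 = 202.666667
b = Sxy/Sxx = 202.666667/837.333333 = 0.242038
a = ȳ − b·x̄ = 10.166667 − 0.242038·33.333333 = 2.098726
ŷ(30) = 2.098726 + 0.242038·30 = 9.359873
residual = y − ŷ = 8 − 9.359873 = -1.359873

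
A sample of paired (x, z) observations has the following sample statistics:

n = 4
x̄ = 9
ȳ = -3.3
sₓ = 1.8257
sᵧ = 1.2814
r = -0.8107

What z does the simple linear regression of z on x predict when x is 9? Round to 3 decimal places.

-3.300

b = r · sᵧ/sₓ = -0.8107 · 1.2814/1.8257 = -0.569004
a = ȳ − b·x̄ = -3.3 − (-0.569004)·9 = 1.821038
ŷ(9) = a + b·9 = 1.821038 + (-0.569004)·9 = -3.3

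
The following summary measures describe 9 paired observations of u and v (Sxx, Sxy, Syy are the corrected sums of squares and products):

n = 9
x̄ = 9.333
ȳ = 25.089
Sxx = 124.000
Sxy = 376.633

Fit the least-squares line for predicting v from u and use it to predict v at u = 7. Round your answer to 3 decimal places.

b = Sxy/Sxx = 376.633/124 = 3.037363
a = ȳ − b·x̄ = 25.089 − 3.037363·9.333 = -3.258708
ŷ(7) = a + b·7 = -3.258708 + 3.037363·7 = 18.002832

18.003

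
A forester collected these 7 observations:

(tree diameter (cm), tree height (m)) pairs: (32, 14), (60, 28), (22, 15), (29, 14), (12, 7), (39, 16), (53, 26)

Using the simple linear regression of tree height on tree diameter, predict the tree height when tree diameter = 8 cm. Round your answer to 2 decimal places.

5.71

n = 7, Σx = 247, Σy = 120, Σxy = 4950, Σx² = 10423
Sxx = Σx² − (Σx)²/n = 10423 − 8715.571429 = 1707.428571
Sxy = Σxy − (Σx)(Σy)/n = 4950 − 4234.285714 = 715.714286
b = Sxy/Sxx = 715.714286/1707.428571 = 0.419177
a = ȳ − b·x̄ = 17.142857 − 0.419177·35.285714 = 2.351908
ŷ(8) = a + b·8 = 2.351908 + 0.419177·8 = 5.705321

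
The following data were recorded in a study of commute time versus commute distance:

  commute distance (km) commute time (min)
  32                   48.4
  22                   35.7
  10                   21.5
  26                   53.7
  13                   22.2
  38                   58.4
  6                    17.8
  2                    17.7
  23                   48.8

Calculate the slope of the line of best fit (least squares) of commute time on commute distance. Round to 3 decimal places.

n = 9, Σx = 172, Σy = 324.2, Σxy = 7717.8, Σx² = 4466
Sxx = Σx² − (Σx)²/n = 4466 − 3287.111111 = 1178.888889
Sxy = Σxy − (Σx)(Σy)/n = 7717.8 − 6195.822222 = 1521.977778
b = Sxy/Sxx = 1521.977778/1178.888889 = 1.291027

1.291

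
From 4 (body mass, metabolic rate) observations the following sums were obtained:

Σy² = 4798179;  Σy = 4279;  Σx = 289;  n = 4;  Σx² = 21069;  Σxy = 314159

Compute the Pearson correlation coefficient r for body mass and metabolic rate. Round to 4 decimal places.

0.7748

Sxx = Σx² − (Σx)²/n = 21069 − 20880.25 = 188.75
Sxy = Σxy − (Σx)(Σy)/n = 314159 − 309157.75 = 5001.25
Syy = Σy² − (Σy)²/n = 4798179 − 4577460.25 = 220718.75
r = Sxy/√(Sxx·Syy) = 5001.25/√(41660664.0625) = 5001.25/6454.507267 = 0.774846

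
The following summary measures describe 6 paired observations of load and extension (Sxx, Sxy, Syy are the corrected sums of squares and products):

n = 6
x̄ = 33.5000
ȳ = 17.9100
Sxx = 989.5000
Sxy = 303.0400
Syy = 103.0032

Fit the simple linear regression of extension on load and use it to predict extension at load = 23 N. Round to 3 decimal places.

14.694

b = Sxy/Sxx = 303.04/989.5 = 0.306256
a = ȳ − b·x̄ = 17.91 − 0.306256·33.5 = 7.650435
ŷ(23) = a + b·23 = 7.650435 + 0.306256·23 = 14.694315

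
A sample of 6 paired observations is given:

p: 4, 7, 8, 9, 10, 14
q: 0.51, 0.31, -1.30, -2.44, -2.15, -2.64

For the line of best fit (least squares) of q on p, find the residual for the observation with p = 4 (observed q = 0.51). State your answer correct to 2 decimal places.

n = 6, Σx = 52, Σy = -7.71, Σxy = -86.61, Σx² = 506
Sxx = Σx² − (Σx)²/n = 506 − 450.666667 = 55.333333
Sxy = Σxy − (Σx)(Σy)/n = -86.61 − (-66.82) = -19.79
b = Sxy/Sxx = -19.79/55.333333 = -0.357651
a = ȳ − b·x̄ = -1.285 − (-0.357651)·8.666667 = 1.814639
ŷ(4) = 1.814639 + (-0.357651)·4 = 0.384036
residual = y − ŷ = 0.51 − 0.384036 = 0.125964

0.13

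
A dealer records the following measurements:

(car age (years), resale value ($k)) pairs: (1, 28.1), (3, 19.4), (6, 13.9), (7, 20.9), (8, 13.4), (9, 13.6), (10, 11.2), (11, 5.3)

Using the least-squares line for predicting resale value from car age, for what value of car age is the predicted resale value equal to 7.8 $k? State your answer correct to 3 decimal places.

11.284

n = 8, Σx = 55, Σy = 125.8, Σxy = 715.9, Σx² = 461
Sxx = Σx² − (Σx)²/n = 461 − 378.125 = 82.875
Sxy = Σxy − (Σx)(Σy)/n = 715.9 − 864.875 = -148.975
b = Sxy/Sxx = -148.975/82.875 = -1.797587
a = ȳ − b·x̄ = 15.725 − (-1.797587)·6.875 = 28.083409
Set a + b·x = 7.8: x = (7.8 − 28.083409) / (-1.797587) = 11.283689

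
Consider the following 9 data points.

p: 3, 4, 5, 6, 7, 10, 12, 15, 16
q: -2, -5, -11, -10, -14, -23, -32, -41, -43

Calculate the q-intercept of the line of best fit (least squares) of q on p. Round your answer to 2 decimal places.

7.55

n = 9, Σx = 78, Σy = -181, Σxy = -2156, Σx² = 860
Sxx = Σx² − (Σx)²/n = 860 − 676 = 184
Sxy = Σxy − (Σx)(Σy)/n = -2156 − (-1568.666667) = -587.333333
b = Sxy/Sxx = -587.333333/184 = -3.192029
a = ȳ − b·x̄ = -20.111111 − (-3.192029)·8.666667 = 7.553140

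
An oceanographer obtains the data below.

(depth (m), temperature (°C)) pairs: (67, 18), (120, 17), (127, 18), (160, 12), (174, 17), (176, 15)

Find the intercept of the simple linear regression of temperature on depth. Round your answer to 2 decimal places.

n = 6, Σx = 824, Σy = 97, Σxy = 13050, Σx² = 121870
Sxx = Σx² − (Σx)²/n = 121870 − 113162.666667 = 8707.333333
Sxy = Σxy − (Σx)(Σy)/n = 13050 − 13321.333333 = -271.333333
b = Sxy/Sxx = -271.333333/8707.333333 = -0.031161
a = ȳ − b·x̄ = 16.166667 − (-0.031161)·137.333333 = 20.446176

20.45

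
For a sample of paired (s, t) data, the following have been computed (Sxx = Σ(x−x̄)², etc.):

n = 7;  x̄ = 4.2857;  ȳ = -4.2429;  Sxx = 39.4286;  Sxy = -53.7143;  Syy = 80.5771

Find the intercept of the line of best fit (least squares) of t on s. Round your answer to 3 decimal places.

b = Sxy/Sxx = -53.7143/39.4286 = -1.362318
a = ȳ − b·x̄ = -4.2429 − (-1.362318)·4.2857 = 1.595587

1.596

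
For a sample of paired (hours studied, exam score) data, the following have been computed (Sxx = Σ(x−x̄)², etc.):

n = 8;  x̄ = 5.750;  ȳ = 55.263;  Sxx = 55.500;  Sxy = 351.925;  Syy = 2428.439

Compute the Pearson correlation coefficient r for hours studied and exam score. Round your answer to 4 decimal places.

r = Sxy/√(Sxx·Syy) = 351.925/√(134778.3645) = 351.925/367.121730 = 0.958606

0.9586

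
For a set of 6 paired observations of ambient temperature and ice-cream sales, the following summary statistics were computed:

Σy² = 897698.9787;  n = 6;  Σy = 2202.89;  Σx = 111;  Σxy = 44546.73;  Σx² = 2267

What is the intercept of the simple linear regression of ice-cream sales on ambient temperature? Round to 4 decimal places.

38.4579

Sxx = Σx² − (Σx)²/n = 2267 − 2053.5 = 213.5
Sxy = Σxy − (Σx)(Σy)/n = 44546.73 − 40753.465 = 3793.265
b = Sxy/Sxx = 3793.265/213.5 = 17.767049
a = ȳ − b·x̄ = 367.148333 − 17.767049·18.5 = 38.457923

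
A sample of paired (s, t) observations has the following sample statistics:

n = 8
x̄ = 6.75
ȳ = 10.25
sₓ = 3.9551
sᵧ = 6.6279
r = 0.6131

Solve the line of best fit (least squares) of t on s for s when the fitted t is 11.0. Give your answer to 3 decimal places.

7.480

b = r · sᵧ/sₓ = 0.6131 · 6.6279/3.9551 = 1.027424
a = ȳ − b·x̄ = 10.25 − 1.027424·6.75 = 3.314887
Set a + b·x = 11.0: x = (11.0 − 3.314887) / 1.027424 = 7.479981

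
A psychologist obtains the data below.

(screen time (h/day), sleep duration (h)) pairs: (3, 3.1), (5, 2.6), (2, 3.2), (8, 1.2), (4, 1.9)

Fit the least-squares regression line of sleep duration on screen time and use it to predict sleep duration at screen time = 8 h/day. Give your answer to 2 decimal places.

1.23

n = 5, Σx = 22, Σy = 12, Σxy = 45.9, Σx² = 118
Sxx = Σx² − (Σx)²/n = 118 − 96.8 = 21.2
Sxy = Σxy − (Σx)(Σy)/n = 45.9 − 52.8 = -6.9
b = Sxy/Sxx = -6.9/21.2 = -0.325472
a = ȳ − b·x̄ = 2.4 − (-0.325472)·4.4 = 3.832075
ŷ(8) = a + b·8 = 3.832075 + (-0.325472)·8 = 1.228302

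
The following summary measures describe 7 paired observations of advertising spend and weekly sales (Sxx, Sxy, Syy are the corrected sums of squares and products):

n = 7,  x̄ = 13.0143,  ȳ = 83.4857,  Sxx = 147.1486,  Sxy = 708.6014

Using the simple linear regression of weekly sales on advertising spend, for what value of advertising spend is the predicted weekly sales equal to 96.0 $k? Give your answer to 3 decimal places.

b = Sxy/Sxx = 708.6014/147.1486 = 4.815550
a = ȳ − b·x̄ = 83.4857 − 4.815550·13.0143 = 20.814691
Set a + b·x = 96.0: x = (96.0 − 20.814691) / 4.815550 = 15.613027

15.613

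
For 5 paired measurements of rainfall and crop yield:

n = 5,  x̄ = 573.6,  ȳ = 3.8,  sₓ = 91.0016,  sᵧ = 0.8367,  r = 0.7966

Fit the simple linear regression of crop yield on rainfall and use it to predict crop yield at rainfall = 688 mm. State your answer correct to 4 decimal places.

b = r · sᵧ/sₓ = 0.7966 · 0.8367/91.0016 = 0.007324
a = ȳ − b·x̄ = 3.8 − 0.007324·573.6 = -0.401169
ŷ(688) = a + b·688 = -0.401169 + 0.007324·688 = 4.637890

4.6379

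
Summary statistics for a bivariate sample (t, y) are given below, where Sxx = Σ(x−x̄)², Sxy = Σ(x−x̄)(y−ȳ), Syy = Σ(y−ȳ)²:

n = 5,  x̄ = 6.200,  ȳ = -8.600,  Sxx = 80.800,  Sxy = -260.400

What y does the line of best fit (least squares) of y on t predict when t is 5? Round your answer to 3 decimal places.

b = Sxy/Sxx = -260.4/80.8 = -3.222772
a = ȳ − b·x̄ = -8.6 − (-3.222772)·6.2 = 11.381188
ŷ(5) = a + b·5 = 11.381188 + (-3.222772)·5 = -4.732673

-4.733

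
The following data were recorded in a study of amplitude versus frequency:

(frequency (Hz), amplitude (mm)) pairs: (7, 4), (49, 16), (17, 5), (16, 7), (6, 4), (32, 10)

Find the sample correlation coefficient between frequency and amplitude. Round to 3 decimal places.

0.981

n = 6, Σx = 127, Σy = 46, Σxy = 1353, Σx² = 4055, Σy² = 462
Sxx = Σx² − (Σx)²/n = 4055 − 2688.166667 = 1366.833333
Sxy = Σxy − (Σx)(Σy)/n = 1353 − 973.666667 = 379.333333
Syy = Σy² − (Σy)²/n = 462 − 352.666667 = 109.333333
r = Sxy/√(Sxx·Syy) = 379.333333/√(149440.444444) = 379.333333/386.575277 = 0.981266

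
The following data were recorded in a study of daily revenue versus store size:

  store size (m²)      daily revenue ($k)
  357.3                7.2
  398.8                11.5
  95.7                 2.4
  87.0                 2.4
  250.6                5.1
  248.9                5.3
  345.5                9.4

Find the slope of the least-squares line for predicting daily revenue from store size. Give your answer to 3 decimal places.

0.026

n = 7, Σx = 1783.8, Σy = 43.3, Σxy = 13442.17, Σx² = 547554.04
Sxx = Σx² − (Σx)²/n = 547554.04 − 454563.205714 = 92990.834286
Sxy = Σxy − (Σx)(Σy)/n = 13442.17 − 11034.077143 = 2408.092857
b = Sxy/Sxx = 2408.092857/92990.834286 = 0.025896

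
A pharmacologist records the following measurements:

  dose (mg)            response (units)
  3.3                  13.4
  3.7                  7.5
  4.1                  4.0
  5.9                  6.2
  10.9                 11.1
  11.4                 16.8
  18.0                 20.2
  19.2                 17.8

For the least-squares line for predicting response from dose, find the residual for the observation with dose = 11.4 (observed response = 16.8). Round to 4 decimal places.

n = 8, Σx = 76.5, Σy = 97, Σxy = 1142.82, Σx² = 1017.61
Sxx = Σx² − (Σx)²/n = 1017.61 − 731.53125 = 286.07875
Sxy = Σxy − (Σx)(Σy)/n = 1142.82 − 927.5625 = 215.2575
b = Sxy/Sxx = 215.2575/286.07875 = 0.752441
a = ȳ − b·x̄ = 12.125 − 0.752441·9.5625 = 4.929779
ŷ(11.4) = 4.929779 + 0.752441·11.4 = 13.507611
residual = y − ŷ = 16.8 − 13.507611 = 3.292389

3.2924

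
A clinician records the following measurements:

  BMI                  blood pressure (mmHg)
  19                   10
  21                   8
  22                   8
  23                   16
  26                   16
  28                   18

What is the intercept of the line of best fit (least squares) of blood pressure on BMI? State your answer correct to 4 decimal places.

-13.2462

n = 6, Σx = 139, Σy = 76, Σxy = 1822, Σx² = 3275
Sxx = Σx² − (Σx)²/n = 3275 − 3220.166667 = 54.833333
Sxy = Σxy − (Σx)(Σy)/n = 1822 − 1760.666667 = 61.333333
b = Sxy/Sxx = 61.333333/54.833333 = 1.118541
a = ȳ − b·x̄ = 12.666667 − 1.118541·23.166667 = -13.246201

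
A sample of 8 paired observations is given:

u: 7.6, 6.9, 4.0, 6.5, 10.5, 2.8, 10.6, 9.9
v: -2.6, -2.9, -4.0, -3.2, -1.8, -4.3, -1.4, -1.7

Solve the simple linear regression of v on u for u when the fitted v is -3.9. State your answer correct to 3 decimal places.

n = 8, Σx = 58.8, Σy = -21.9, Σxy = -139.18, Σx² = 492.08
Sxx = Σx² − (Σx)²/n = 492.08 − 432.18 = 59.9
Sxy = Σxy − (Σx)(Σy)/n = -139.18 − (-160.965) = 21.785
b = Sxy/Sxx = 21.785/59.9 = 0.363689
a = ȳ − b·x̄ = -2.7375 − 0.363689·7.35 = -5.410618
Set a + b·x = -3.9: x = (-3.9 − (-5.410618)) / 0.363689 = 4.153592

4.154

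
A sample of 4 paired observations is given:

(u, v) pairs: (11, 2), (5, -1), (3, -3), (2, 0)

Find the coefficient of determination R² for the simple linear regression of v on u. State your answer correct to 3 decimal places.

0.540

n = 4, Σx = 21, Σy = -2, Σxy = 8, Σx² = 159, Σy² = 14
Sxx = Σx² − (Σx)²/n = 159 − 110.25 = 48.75
Sxy = Σxy − (Σx)(Σy)/n = 8 − (-10.5) = 18.5
Syy = Σy² − (Σy)²/n = 14 − 1 = 13
R² = Sxy²/(Sxx·Syy) = (18.5)²/(48.75·13) = 0.540039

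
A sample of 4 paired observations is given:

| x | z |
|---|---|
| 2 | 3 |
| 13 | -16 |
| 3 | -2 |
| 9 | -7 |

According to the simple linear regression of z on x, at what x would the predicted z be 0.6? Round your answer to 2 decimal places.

n = 4, Σx = 27, Σy = -22, Σxy = -271, Σx² = 263
Sxx = Σx² − (Σx)²/n = 263 − 182.25 = 80.75
Sxy = Σxy − (Σx)(Σy)/n = -271 − (-148.5) = -122.5
b = Sxy/Sxx = -122.5/80.75 = -1.517028
a = ȳ − b·x̄ = -5.5 − (-1.517028)·6.75 = 4.739938
Set a + b·x = 0.6: x = (0.6 − 4.739938) / (-1.517028) = 2.728980

2.73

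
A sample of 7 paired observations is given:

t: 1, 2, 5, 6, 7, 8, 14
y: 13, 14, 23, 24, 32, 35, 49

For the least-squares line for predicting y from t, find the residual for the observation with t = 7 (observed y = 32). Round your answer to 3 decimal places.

n = 7, Σx = 43, Σy = 190, Σxy = 1490, Σx² = 375
Sxx = Σx² − (Σx)²/n = 375 − 264.142857 = 110.857143
Sxy = Σxy − (Σx)(Σy)/n = 1490 − 1167.142857 = 322.857143
b = Sxy/Sxx = 322.857143/110.857143 = 2.912371
a = ȳ − b·x̄ = 27.142857 − 2.912371·6.142857 = 9.252577
ŷ(7) = 9.252577 + 2.912371·7 = 29.639175
residual = y − ŷ = 32 − 29.639175 = 2.360825

2.361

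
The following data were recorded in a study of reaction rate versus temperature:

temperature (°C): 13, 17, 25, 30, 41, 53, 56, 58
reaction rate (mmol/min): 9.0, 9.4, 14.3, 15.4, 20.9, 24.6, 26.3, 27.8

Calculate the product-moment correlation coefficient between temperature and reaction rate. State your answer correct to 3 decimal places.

n = 8, Σx = 293, Σy = 147.7, Σxy = 6342.2, Σx² = 12973, Σy² = 3117.51
Sxx = Σx² − (Σx)²/n = 12973 − 10731.125 = 2241.875
Sxy = Σxy − (Σx)(Σy)/n = 6342.2 − 5409.5125 = 932.6875
Syy = Σy² − (Σy)²/n = 3117.51 − 2726.91125 = 390.59875
r = Sxy/√(Sxx·Syy) = 932.6875/√(875673.572656) = 932.6875/935.774317 = 0.996701

0.997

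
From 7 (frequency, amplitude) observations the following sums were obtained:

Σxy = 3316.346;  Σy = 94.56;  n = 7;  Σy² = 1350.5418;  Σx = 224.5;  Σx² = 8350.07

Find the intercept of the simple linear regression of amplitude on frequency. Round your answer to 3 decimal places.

5.598

Sxx = Σx² − (Σx)²/n = 8350.07 − 7200.035714 = 1150.034286
Sxy = Σxy − (Σx)(Σy)/n = 3316.346 − 3032.674286 = 283.671714
b = Sxy/Sxx = 283.671714/1150.034286 = 0.246664
a = ȳ − b·x̄ = 13.508571 − 0.246664·32.071429 = 5.597714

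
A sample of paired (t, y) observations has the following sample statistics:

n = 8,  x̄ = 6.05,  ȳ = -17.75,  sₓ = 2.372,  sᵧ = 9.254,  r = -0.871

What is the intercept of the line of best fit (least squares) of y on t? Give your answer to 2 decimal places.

b = r · sᵧ/sₓ = -0.871 · 9.254/2.372 = -3.398075
a = ȳ − b·x̄ = -17.75 − (-3.398075)·6.05 = 2.808354

2.81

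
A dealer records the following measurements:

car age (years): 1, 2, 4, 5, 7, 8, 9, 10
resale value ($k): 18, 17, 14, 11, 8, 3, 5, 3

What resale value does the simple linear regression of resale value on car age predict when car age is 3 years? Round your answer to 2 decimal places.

n = 8, Σx = 46, Σy = 79, Σxy = 318, Σx² = 340
Sxx = Σx² − (Σx)²/n = 340 − 264.5 = 75.5
Sxy = Σxy − (Σx)(Σy)/n = 318 − 454.25 = -136.25
b = Sxy/Sxx = -136.25/75.5 = -1.804636
a = ȳ − b·x̄ = 9.875 − (-1.804636)·5.75 = 20.251656
ŷ(3) = a + b·3 = 20.251656 + (-1.804636)·3 = 14.837748

14.84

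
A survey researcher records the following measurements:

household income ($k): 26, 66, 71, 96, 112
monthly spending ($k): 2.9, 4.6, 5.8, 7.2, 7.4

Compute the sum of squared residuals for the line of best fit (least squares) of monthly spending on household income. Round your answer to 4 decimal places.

n = 5, Σx = 371, Σy = 27.9, Σxy = 2310.8, Σx² = 31833, Σy² = 169.81
Sxx = Σx² − (Σx)²/n = 31833 − 27528.2 = 4304.8
Sxy = Σxy − (Σx)(Σy)/n = 2310.8 − 2070.18 = 240.62
Syy = Σy² − (Σy)²/n = 169.81 − 155.682 = 14.128
b = Sxy/Sxx = 240.62/4304.8 = 0.055896
SSE = Syy − b·Sxy = 14.128 − 0.055896·240.62 = 0.678366

0.6784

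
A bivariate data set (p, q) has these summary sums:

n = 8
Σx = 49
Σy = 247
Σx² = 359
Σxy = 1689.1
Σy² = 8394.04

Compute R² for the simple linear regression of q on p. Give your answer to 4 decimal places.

Sxx = Σx² − (Σx)²/n = 359 − 300.125 = 58.875
Sxy = Σxy − (Σx)(Σy)/n = 1689.1 − 1512.875 = 176.225
Syy = Σy² − (Σy)²/n = 8394.04 − 7626.125 = 767.915
R² = Sxy²/(Sxx·Syy) = (176.225)²/(58.875·767.915) = 0.686896

0.6869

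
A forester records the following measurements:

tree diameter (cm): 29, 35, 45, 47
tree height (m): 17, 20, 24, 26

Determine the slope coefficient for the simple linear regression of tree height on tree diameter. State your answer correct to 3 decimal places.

0.472

n = 4, Σx = 156, Σy = 87, Σxy = 3495, Σx² = 6300
Sxx = Σx² − (Σx)²/n = 6300 − 6084 = 216
Sxy = Σxy − (Σx)(Σy)/n = 3495 − 3393 = 102
b = Sxy/Sxx = 102/216 = 0.472222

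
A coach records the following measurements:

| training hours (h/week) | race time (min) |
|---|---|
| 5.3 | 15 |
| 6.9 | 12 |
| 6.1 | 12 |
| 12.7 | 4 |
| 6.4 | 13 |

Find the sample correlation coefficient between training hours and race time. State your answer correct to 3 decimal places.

n = 5, Σx = 37.4, Σy = 56, Σxy = 369.5, Σx² = 315.16, Σy² = 698
Sxx = Σx² − (Σx)²/n = 315.16 − 279.752 = 35.408
Sxy = Σxy − (Σx)(Σy)/n = 369.5 − 418.88 = -49.38
Syy = Σy² − (Σy)²/n = 698 − 627.2 = 70.8
r = Sxy/√(Sxx·Syy) = -49.38/√(2506.8864) = -49.38/50.068817 = -0.986243

-0.986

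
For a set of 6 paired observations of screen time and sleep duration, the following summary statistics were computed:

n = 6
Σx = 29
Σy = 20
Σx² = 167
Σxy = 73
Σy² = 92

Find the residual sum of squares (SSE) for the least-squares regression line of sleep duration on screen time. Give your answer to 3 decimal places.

Sxx = Σx² − (Σx)²/n = 167 − 140.166667 = 26.833333
Sxy = Σxy − (Σx)(Σy)/n = 73 − 96.666667 = -23.666667
Syy = Σy² − (Σy)²/n = 92 − 66.666667 = 25.333333
b = Sxy/Sxx = -23.666667/26.833333 = -0.881988
SSE = Syy − b·Sxy = 25.333333 − (-0.881988)·(-23.666667) = 4.459627

4.460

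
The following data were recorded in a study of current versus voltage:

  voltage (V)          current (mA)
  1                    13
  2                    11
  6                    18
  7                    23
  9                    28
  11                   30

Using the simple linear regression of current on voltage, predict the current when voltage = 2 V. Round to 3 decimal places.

12.711

n = 6, Σx = 36, Σy = 123, Σxy = 886, Σx² = 292
Sxx = Σx² − (Σx)²/n = 292 − 216 = 76
Sxy = Σxy − (Σx)(Σy)/n = 886 − 738 = 148
b = Sxy/Sxx = 148/76 = 1.947368
a = ȳ − b·x̄ = 20.5 − 1.947368·6 = 8.815789
ŷ(2) = a + b·2 = 8.815789 + 1.947368·2 = 12.710526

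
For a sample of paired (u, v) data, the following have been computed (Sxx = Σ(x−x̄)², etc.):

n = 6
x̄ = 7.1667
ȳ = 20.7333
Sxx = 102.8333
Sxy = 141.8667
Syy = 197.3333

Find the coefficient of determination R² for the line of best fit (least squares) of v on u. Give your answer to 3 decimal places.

0.992

R² = Sxy²/(Sxx·Syy) = (141.8667)²/(102.8333·197.3333) = 0.991806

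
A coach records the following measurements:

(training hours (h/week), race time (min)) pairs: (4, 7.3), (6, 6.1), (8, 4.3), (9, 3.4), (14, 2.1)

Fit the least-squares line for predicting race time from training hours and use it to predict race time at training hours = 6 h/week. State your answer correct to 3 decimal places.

n = 5, Σx = 41, Σy = 23.2, Σxy = 160.2, Σx² = 393
Sxx = Σx² − (Σx)²/n = 393 − 336.2 = 56.8
Sxy = Σxy − (Σx)(Σy)/n = 160.2 − 190.24 = -30.04
b = Sxy/Sxx = -30.04/56.8 = -0.528873
a = ȳ − b·x̄ = 4.64 − (-0.528873)·8.2 = 8.976761
ŷ(6) = a + b·6 = 8.976761 + (-0.528873)·6 = 5.803521

5.804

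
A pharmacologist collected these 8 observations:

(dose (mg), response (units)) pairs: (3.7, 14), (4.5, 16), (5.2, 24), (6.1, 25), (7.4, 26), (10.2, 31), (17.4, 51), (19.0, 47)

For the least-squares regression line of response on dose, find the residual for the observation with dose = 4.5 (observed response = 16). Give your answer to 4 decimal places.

n = 8, Σx = 73.5, Σy = 234, Σxy = 2690.1, Σx² = 920.75
Sxx = Σx² − (Σx)²/n = 920.75 − 675.28125 = 245.46875
Sxy = Σxy − (Σx)(Σy)/n = 2690.1 − 2149.875 = 540.225
b = Sxy/Sxx = 540.225/245.46875 = 2.200789
a = ȳ − b·x̄ = 29.25 − 2.200789·9.1875 = 9.030248
ŷ(4.5) = 9.030248 + 2.200789·4.5 = 18.933800
residual = y − ŷ = 16 − 18.933800 = -2.933800

-2.9338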